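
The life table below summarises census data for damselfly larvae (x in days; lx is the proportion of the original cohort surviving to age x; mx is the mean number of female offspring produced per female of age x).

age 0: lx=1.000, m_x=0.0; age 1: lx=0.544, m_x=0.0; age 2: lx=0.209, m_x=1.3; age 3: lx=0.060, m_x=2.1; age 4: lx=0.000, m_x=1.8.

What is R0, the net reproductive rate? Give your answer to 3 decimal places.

lx·mx by age: 0, 0, 0.2717, 0.126, 0
R0 = Σ lx·mx = 0.3977 → 0.398

0.398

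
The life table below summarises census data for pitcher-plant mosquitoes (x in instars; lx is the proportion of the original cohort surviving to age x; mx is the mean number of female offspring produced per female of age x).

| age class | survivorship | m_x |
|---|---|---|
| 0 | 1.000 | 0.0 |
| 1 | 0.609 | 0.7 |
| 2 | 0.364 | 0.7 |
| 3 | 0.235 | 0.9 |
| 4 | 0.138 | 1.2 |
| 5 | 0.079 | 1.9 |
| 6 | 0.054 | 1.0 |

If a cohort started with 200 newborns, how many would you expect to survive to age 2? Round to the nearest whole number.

Expected survivors = N0 · l_2 = 200 × 0.364 = 72.8 → 73

73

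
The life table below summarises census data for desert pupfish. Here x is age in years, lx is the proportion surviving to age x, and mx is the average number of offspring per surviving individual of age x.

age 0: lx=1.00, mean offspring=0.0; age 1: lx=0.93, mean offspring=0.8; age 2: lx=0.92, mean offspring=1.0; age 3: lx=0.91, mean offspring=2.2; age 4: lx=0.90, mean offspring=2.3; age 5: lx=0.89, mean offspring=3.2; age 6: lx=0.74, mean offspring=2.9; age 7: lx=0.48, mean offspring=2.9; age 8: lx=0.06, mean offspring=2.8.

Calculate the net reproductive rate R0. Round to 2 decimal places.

12.29

lx·mx by age: 0, 0.744, 0.92, 2.002, 2.07, 2.848, 2.146, 1.392, 0.168
R0 = Σ lx·mx = 12.29 → 12.29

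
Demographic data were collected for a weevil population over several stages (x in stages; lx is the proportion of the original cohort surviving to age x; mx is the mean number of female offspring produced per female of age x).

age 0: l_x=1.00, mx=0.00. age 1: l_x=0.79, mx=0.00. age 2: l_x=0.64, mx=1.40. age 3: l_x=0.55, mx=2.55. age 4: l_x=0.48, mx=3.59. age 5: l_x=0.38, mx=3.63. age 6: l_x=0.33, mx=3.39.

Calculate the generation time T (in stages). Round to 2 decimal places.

4.06

lx·mx: 0, 0, 0.896, 1.4025, 1.7232, 1.3794, 1.1187 → R0 = 6.5198
x·lx·mx: 0, 0, 1.792, 4.2075, 6.8928, 6.897, 6.7122 → Σ = 26.5015
T = 26.5015 / 6.5198 = 4.064772… → 4.06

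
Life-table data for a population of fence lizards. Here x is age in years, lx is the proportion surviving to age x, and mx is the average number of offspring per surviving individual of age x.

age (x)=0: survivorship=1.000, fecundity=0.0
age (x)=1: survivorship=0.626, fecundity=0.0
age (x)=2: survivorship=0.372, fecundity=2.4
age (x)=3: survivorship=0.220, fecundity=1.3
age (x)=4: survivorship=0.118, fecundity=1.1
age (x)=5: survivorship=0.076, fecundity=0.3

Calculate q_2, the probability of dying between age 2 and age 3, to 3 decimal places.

0.409

q_2 = (l_2 − l_3) / l_2 = (0.372 − 0.22) / 0.372
     = 0.152 / 0.372 = 0.408602… → 0.409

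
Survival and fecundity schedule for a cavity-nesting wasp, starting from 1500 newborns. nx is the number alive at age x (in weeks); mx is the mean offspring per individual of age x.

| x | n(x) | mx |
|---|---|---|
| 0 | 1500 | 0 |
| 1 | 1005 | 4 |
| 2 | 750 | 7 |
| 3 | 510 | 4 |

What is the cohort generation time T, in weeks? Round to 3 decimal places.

lx = nx/n0 = nx/1500: 1, 0.67, 0.5, 0.34
lx·mx: 0, 2.68, 3.5, 1.36 → R0 = 7.54
x·lx·mx: 0, 2.68, 7, 4.08 → Σ = 13.76
T = 13.76 / 7.54 = 1.824934… → 1.825

1.825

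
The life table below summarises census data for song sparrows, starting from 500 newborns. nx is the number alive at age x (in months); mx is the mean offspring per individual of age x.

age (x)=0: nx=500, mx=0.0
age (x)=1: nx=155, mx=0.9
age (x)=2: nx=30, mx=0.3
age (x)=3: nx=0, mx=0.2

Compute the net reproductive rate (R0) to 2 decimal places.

lx = nx/n0 = nx/500: 1, 0.31, 0.06, 0
lx·mx by age: 0, 0.279, 0.018, 0
R0 = Σ lx·mx = 0.297 → 0.30

0.30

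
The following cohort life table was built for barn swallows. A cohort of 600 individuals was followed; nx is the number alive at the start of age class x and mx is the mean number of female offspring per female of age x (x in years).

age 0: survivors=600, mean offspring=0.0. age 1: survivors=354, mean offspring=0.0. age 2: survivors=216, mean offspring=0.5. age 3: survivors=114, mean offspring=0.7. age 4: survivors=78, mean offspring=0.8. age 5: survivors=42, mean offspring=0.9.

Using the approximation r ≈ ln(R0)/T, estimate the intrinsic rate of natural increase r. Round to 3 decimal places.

-0.236

lx = nx/n0 = nx/600: 1, 0.59, 0.36, 0.19, 0.13, 0.07
R0 = Σ lx·mx = 0 + 0 + 0.18 + 0.133 + 0.104 + 0.063 = 0.48
Σ x·lx·mx = 1.49; T = 1.49/0.48 = 3.10417…
r ≈ ln(R0)/T = ln(0.48)/3.10417… = -0.23645… → -0.236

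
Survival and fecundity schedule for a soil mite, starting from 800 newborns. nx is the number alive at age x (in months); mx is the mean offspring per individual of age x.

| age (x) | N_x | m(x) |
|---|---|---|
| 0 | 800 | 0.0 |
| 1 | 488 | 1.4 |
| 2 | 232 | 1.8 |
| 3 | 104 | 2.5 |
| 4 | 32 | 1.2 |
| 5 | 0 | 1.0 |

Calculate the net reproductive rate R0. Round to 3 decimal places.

1.749

lx = nx/n0 = nx/800: 1, 0.61, 0.29, 0.13, 0.04, 0
lx·mx by age: 0, 0.854, 0.522, 0.325, 0.048, 0
R0 = Σ lx·mx = 1.749 → 1.749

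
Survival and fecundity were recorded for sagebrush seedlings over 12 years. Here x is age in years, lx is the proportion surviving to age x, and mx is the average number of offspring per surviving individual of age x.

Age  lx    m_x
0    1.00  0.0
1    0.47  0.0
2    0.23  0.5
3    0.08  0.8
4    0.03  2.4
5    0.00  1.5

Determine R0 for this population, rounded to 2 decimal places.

0.25

lx·mx by age: 0, 0, 0.115, 0.064, 0.072, 0
R0 = Σ lx·mx = 0.251 → 0.25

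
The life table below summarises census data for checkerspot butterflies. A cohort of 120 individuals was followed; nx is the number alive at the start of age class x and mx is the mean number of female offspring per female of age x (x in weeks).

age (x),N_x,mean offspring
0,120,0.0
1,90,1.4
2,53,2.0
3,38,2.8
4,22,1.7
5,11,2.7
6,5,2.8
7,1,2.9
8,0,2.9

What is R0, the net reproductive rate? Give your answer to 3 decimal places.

lx = nx/n0 = nx/120: 1, 0.75, 0.44167…, 0.31667…, 0.18333…, 0.09167…, 0.04167…, 0.00833…, 0
lx·mx by age: 0, 1.05, 0.883333…, 0.886667…, 0.311667…, 0.2475…, 0.116667…, 0.024167…, 0
R0 = Σ lx·mx = 3.52… → 3.520

3.520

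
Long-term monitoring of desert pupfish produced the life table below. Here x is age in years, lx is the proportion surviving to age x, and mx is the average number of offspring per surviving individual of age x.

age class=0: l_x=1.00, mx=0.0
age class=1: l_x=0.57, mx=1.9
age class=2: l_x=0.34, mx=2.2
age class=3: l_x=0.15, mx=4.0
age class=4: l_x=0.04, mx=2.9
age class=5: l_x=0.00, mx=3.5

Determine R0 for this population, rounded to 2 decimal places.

2.55

lx·mx by age: 0, 1.083, 0.748, 0.6, 0.116, 0
R0 = Σ lx·mx = 2.547 → 2.55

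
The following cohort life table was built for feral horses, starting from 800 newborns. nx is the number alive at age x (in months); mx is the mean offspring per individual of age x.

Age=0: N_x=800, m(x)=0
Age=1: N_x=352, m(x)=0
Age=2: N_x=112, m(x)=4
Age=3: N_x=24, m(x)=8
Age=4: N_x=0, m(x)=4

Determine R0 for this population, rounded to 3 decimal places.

0.800

lx = nx/n0 = nx/800: 1, 0.44, 0.14, 0.03, 0
lx·mx by age: 0, 0, 0.56, 0.24, 0
R0 = Σ lx·mx = 0.8 → 0.800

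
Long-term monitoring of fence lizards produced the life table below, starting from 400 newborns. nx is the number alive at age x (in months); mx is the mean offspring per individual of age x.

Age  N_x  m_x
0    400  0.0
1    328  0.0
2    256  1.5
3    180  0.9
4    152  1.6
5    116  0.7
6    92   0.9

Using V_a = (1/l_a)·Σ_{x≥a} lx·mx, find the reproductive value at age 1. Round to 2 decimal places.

lx = nx/n0 = nx/400: 1, 0.82, 0.64, 0.45, 0.38, 0.29, 0.23
lx·mx for x ≥ 1: 0, 0.96, 0.405, 0.608, 0.203, 0.207 → sum = 2.383
V_1 = 2.383 / l_1 = 2.383 / 0.82 = 2.906098… → 2.91

2.91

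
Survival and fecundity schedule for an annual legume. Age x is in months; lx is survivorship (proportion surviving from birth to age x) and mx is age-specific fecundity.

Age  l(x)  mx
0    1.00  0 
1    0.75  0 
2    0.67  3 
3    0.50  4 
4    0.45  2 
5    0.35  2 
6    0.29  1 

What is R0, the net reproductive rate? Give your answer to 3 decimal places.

lx·mx by age: 0, 0, 2.01, 2, 0.9, 0.7, 0.29
R0 = Σ lx·mx = 5.9 → 5.900

5.900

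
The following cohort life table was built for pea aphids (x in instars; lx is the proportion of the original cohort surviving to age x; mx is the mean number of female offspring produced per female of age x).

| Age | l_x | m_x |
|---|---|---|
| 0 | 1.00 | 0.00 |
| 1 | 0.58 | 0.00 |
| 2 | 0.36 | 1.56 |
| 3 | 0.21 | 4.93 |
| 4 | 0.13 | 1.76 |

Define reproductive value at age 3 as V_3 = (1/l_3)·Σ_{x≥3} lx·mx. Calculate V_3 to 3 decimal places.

6.020

lx·mx for x ≥ 3: 1.0353, 0.2288 → sum = 1.2641
V_3 = 1.2641 / l_3 = 1.2641 / 0.21 = 6.019524… → 6.020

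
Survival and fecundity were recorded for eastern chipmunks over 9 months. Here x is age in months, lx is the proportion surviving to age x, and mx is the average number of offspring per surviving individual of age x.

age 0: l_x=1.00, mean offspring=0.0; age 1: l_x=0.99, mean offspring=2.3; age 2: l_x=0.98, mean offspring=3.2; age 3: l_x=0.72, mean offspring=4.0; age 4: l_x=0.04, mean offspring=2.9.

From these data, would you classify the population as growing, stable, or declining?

R0 = Σ lx·mx = 0 + 2.277 + 3.136 + 2.88 + 0.116 = 8.409
R0 > 1, so the population is growing.

growing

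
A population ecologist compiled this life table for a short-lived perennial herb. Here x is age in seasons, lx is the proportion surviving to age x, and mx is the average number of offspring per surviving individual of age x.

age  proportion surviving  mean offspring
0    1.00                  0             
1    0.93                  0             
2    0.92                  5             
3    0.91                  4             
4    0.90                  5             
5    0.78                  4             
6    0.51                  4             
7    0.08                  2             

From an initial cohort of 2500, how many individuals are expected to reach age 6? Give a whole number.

1275

Expected survivors = N0 · l_6 = 2500 × 0.51 = 1275 → 1275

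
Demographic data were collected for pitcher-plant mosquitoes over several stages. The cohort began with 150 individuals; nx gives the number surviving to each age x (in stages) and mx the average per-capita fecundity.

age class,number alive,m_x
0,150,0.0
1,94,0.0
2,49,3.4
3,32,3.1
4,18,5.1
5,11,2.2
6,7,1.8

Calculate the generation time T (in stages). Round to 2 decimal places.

lx = nx/n0 = nx/150: 1, 0.62667…, 0.32667…, 0.21333…, 0.12, 0.07333…, 0.04667…
lx·mx: 0, 0, 1.110667…, 0.661333…, 0.612, 0.161333…, 0.084… → R0 = 2.629333…
x·lx·mx: 0, 0, 2.221333…, 1.984…, 2.448, 0.806667…, 0.504… → Σ = 7.964…
T = 7.964… / 2.629333… = 3.028905… → 3.03

3.03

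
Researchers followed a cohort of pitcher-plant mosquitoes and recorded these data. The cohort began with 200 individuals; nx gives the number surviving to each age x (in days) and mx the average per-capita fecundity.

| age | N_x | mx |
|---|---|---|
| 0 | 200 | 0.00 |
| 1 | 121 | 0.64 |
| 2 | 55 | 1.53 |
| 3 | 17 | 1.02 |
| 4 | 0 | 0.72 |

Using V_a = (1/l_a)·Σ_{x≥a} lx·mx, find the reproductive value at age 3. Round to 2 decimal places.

lx = nx/n0 = nx/200: 1, 0.605, 0.275, 0.085, 0
lx·mx for x ≥ 3: 0.0867, 0 → sum = 0.0867
V_3 = 0.0867 / l_3 = 0.0867 / 0.085 = 1.02 → 1.02

1.02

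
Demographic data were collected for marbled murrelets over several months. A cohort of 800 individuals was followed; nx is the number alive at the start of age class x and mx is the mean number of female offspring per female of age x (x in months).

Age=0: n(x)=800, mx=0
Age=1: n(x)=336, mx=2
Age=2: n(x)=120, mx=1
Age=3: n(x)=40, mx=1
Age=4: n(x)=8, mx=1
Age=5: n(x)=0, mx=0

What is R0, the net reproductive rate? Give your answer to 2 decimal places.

1.05

lx = nx/n0 = nx/800: 1, 0.42, 0.15, 0.05, 0.01, 0
lx·mx by age: 0, 0.84, 0.15, 0.05, 0.01, 0
R0 = Σ lx·mx = 1.05 → 1.05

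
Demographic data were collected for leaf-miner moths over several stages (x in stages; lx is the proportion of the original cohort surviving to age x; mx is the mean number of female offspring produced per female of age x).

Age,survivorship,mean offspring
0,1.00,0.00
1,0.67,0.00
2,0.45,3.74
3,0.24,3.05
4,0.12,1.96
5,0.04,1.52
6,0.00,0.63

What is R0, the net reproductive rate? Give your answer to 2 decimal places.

2.71

lx·mx by age: 0, 0, 1.683, 0.732, 0.2352, 0.0608, 0
R0 = Σ lx·mx = 2.711 → 2.71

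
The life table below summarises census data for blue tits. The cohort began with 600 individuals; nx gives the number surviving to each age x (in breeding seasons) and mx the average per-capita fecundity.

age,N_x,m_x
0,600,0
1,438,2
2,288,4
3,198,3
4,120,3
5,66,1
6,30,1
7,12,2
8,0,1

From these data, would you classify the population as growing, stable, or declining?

growing

lx = nx/n0 = nx/600: 1, 0.73, 0.48, 0.33, 0.2, 0.11, 0.05, 0.02, 0
R0 = Σ lx·mx = 0 + 1.46 + 1.92 + 0.99 + 0.6 + 0.11 + 0.05 + 0.04 + 0 = 5.17
R0 > 1, so the population is growing.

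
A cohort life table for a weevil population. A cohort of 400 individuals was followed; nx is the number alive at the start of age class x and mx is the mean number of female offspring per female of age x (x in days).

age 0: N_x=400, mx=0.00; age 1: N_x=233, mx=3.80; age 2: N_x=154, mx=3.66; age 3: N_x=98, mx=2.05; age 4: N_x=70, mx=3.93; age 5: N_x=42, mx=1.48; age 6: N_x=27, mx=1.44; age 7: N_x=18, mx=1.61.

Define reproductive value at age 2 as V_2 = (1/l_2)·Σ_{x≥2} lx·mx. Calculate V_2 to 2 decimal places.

lx = nx/n0 = nx/400: 1, 0.5825, 0.385, 0.245, 0.175, 0.105, 0.0675, 0.045
lx·mx for x ≥ 2: 1.4091, 0.50225, 0.68775, 0.1554, 0.0972, 0.07245 → sum = 2.92415
V_2 = 2.92415 / l_2 = 2.92415 / 0.385 = 7.595195… → 7.60

7.60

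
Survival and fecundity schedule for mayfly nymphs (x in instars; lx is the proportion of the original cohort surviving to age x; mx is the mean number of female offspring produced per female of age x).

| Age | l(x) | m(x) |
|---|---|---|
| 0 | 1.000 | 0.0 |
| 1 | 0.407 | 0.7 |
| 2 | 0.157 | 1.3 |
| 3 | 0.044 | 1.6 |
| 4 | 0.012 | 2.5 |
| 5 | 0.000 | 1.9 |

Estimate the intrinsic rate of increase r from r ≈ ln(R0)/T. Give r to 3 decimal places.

-0.304

R0 = Σ lx·mx = 0 + 0.2849 + 0.2041 + 0.0704 + 0.03 + 0 = 0.5894
Σ x·lx·mx = 1.0243; T = 1.0243/0.5894 = 1.73787…
r ≈ ln(R0)/T = ln(0.5894)/1.73787… = -0.30419… → -0.304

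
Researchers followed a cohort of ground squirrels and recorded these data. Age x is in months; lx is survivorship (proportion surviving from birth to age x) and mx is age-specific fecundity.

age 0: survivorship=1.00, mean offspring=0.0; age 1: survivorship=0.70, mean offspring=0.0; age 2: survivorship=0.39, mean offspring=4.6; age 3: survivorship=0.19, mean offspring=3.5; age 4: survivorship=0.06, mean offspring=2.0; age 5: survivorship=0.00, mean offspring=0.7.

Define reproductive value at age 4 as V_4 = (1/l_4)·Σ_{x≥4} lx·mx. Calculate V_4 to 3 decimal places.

2.000

lx·mx for x ≥ 4: 0.12, 0 → sum = 0.12
V_4 = 0.12 / l_4 = 0.12 / 0.06 = 2 → 2.000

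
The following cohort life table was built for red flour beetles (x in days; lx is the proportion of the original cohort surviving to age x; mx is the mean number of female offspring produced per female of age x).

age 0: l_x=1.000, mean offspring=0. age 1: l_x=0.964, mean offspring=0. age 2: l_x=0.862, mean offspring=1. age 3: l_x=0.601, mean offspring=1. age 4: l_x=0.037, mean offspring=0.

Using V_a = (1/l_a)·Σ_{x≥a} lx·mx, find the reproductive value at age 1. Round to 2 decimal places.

lx·mx for x ≥ 1: 0, 0.862, 0.601, 0 → sum = 1.463
V_1 = 1.463 / l_1 = 1.463 / 0.964 = 1.517635… → 1.52

1.52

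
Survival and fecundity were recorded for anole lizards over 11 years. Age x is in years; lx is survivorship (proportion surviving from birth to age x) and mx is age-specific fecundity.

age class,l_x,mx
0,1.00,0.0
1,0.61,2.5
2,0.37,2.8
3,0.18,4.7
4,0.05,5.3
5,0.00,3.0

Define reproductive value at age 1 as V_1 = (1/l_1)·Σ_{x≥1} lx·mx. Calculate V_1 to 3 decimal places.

lx·mx for x ≥ 1: 1.525, 1.036, 0.846, 0.265, 0 → sum = 3.672
V_1 = 3.672 / l_1 = 3.672 / 0.61 = 6.019672… → 6.020

6.020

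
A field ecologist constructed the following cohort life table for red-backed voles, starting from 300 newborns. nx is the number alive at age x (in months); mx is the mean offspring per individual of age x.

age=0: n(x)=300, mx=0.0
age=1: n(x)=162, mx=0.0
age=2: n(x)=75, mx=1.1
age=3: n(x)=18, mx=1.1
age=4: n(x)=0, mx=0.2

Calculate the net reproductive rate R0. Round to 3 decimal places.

0.341

lx = nx/n0 = nx/300: 1, 0.54, 0.25, 0.06, 0
lx·mx by age: 0, 0, 0.275, 0.066, 0
R0 = Σ lx·mx = 0.341 → 0.341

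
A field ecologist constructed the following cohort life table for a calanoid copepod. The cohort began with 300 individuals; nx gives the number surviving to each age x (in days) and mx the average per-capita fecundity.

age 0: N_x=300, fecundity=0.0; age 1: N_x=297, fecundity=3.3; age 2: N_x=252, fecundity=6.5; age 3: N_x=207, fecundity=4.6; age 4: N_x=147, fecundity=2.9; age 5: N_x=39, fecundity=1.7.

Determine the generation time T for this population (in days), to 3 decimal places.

2.252

lx = nx/n0 = nx/300: 1, 0.99, 0.84, 0.69, 0.49, 0.13
lx·mx: 0, 3.267, 5.46, 3.174, 1.421, 0.221 → R0 = 13.543
x·lx·mx: 0, 3.267, 10.92, 9.522, 5.684, 1.105 → Σ = 30.498
T = 30.498 / 13.543 = 2.251938… → 2.252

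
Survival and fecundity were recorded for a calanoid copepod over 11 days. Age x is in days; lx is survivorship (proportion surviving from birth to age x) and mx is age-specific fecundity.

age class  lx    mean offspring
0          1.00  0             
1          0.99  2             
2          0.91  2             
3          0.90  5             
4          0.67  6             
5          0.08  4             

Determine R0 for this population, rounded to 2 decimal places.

12.64

lx·mx by age: 0, 1.98, 1.82, 4.5, 4.02, 0.32
R0 = Σ lx·mx = 12.64 → 12.64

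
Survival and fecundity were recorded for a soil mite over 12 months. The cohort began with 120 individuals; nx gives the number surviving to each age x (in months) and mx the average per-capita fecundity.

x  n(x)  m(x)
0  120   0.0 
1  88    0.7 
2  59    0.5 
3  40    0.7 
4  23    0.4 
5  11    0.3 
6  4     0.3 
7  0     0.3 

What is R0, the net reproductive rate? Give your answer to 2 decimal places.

lx = nx/n0 = nx/120: 1, 0.73333…, 0.49167…, 0.33333…, 0.19167…, 0.09167…, 0.03333…, 0
lx·mx by age: 0, 0.513333…, 0.245833…, 0.233333…, 0.076667…, 0.0275…, 0.01…, 0
R0 = Σ lx·mx = 1.106667… → 1.11

1.11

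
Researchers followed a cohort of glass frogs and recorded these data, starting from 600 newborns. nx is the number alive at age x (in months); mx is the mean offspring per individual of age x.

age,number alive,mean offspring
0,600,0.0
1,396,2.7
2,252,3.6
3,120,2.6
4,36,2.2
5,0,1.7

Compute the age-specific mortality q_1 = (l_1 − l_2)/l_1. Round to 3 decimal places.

lx = nx/n0 = nx/600: 1, 0.66, 0.42, 0.2, 0.06, 0
q_1 = (l_1 − l_2) / l_1 = (0.66 − 0.42) / 0.66
     = 0.24 / 0.66 = 0.363636… → 0.364

0.364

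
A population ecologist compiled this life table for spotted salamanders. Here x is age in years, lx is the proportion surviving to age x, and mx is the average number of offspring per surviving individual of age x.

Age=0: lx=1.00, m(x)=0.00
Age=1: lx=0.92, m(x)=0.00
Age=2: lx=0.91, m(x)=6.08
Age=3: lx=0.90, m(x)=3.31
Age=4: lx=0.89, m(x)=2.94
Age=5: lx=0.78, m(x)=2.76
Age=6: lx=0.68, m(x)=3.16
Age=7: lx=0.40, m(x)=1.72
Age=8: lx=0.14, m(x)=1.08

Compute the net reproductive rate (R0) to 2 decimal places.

lx·mx by age: 0, 0, 5.5328, 2.979, 2.6166, 2.1528, 2.1488, 0.688, 0.1512
R0 = Σ lx·mx = 16.2692 → 16.27

16.27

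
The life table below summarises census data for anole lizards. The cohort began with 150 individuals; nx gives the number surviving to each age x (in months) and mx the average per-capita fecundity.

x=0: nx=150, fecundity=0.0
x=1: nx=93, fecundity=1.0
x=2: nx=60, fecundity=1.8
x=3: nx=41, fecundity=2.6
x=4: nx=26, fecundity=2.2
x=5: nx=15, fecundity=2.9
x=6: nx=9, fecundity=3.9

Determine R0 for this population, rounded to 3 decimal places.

lx = nx/n0 = nx/150: 1, 0.62, 0.4, 0.27333…, 0.17333…, 0.1, 0.06
lx·mx by age: 0, 0.62, 0.72, 0.710667…, 0.381333…, 0.29, 0.234
R0 = Σ lx·mx = 2.956… → 2.956

2.956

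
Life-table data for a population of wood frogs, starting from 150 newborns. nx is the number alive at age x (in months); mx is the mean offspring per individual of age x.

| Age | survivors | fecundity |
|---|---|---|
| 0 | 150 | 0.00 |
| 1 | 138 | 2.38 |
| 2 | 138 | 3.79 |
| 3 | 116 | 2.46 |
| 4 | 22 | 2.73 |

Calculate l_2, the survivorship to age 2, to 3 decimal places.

l_2 = n_2/n_0 = 138/150 = 0.92 → 0.920

0.920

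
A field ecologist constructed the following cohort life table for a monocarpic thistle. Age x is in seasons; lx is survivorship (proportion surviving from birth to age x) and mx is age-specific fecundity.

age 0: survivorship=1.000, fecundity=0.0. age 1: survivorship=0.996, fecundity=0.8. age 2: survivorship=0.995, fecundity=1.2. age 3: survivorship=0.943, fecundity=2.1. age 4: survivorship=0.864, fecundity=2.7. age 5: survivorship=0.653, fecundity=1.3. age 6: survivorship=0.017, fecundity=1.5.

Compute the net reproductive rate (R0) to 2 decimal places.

lx·mx by age: 0, 0.7968, 1.194, 1.9803, 2.3328, 0.8489, 0.0255
R0 = Σ lx·mx = 7.1783 → 7.18

7.18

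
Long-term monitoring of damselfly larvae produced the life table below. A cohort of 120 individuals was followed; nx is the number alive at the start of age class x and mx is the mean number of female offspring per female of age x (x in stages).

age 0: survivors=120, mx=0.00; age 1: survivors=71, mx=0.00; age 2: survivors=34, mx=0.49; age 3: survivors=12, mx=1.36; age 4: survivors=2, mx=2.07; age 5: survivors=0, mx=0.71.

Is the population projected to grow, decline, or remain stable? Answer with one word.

declining

lx = nx/n0 = nx/120: 1, 0.59167…, 0.28333…, 0.1, 0.01667…, 0
R0 = Σ lx·mx = 0 + 0 + 0.138833… + 0.136 + 0.0345… + 0 = 0.309333…
R0 < 1, so the population is declining.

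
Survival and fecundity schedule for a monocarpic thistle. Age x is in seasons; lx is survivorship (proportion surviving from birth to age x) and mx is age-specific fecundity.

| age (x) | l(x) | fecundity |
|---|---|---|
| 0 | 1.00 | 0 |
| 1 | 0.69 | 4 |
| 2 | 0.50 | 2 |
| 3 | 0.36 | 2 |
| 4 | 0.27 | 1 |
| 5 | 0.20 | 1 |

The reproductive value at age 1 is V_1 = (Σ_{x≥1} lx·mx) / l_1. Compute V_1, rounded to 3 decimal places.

lx·mx for x ≥ 1: 2.76, 1, 0.72, 0.27, 0.2 → sum = 4.95
V_1 = 4.95 / l_1 = 4.95 / 0.69 = 7.173913… → 7.174

7.174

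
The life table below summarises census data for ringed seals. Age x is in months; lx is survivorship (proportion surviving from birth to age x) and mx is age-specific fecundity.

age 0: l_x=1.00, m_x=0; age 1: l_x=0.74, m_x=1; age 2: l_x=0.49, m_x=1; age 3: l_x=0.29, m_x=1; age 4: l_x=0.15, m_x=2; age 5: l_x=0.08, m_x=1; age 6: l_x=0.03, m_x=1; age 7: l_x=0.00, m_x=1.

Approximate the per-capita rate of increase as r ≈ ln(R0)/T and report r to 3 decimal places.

R0 = Σ lx·mx = 0 + 0.74 + 0.49 + 0.29 + 0.3 + 0.08 + 0.03 + 0 = 1.93
Σ x·lx·mx = 4.37; T = 4.37/1.93 = 2.26425…
r ≈ ln(R0)/T = ln(1.93)/2.26425… = 0.29039… → 0.290

0.290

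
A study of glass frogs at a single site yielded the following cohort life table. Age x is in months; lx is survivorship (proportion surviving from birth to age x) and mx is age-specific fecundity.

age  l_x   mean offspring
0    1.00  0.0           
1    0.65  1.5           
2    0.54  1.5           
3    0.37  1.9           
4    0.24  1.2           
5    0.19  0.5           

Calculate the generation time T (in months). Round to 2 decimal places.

2.21

lx·mx: 0, 0.975, 0.81, 0.703, 0.288, 0.095 → R0 = 2.871
x·lx·mx: 0, 0.975, 1.62, 2.109, 1.152, 0.475 → Σ = 6.331
T = 6.331 / 2.871 = 2.205155… → 2.21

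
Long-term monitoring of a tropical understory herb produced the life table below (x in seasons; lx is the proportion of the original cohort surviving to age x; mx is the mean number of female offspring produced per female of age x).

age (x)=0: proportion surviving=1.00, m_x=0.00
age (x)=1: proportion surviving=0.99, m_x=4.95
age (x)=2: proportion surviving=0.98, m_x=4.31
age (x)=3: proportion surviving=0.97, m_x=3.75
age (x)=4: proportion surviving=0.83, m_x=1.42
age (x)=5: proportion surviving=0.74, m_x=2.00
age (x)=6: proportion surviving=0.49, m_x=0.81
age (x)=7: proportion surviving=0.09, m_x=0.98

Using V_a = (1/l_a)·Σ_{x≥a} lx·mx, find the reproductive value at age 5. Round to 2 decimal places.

lx·mx for x ≥ 5: 1.48, 0.3969, 0.0882 → sum = 1.9651
V_5 = 1.9651 / l_5 = 1.9651 / 0.74 = 2.655541… → 2.66

2.66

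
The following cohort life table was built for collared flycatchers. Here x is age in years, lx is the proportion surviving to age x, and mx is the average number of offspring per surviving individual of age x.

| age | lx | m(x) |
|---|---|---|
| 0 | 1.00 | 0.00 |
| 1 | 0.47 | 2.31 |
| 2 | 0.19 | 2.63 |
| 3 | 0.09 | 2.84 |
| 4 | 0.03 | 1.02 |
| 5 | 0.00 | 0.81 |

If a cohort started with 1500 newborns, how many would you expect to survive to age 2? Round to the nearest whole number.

285

Expected survivors = N0 · l_2 = 1500 × 0.19 = 285 → 285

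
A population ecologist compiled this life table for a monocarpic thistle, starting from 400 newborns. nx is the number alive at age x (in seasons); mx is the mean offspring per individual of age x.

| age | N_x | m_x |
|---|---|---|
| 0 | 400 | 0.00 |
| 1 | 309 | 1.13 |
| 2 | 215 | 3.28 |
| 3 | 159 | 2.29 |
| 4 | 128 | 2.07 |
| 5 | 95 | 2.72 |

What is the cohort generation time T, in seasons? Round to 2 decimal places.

2.68

lx = nx/n0 = nx/400: 1, 0.7725, 0.5375, 0.3975, 0.32, 0.2375
lx·mx: 0, 0.872925, 1.763, 0.910275, 0.6624, 0.646 → R0 = 4.8546
x·lx·mx: 0, 0.872925, 3.526, 2.730825, 2.6496, 3.23 → Σ = 13.00935
T = 13.00935 / 4.8546 = 2.679799… → 2.68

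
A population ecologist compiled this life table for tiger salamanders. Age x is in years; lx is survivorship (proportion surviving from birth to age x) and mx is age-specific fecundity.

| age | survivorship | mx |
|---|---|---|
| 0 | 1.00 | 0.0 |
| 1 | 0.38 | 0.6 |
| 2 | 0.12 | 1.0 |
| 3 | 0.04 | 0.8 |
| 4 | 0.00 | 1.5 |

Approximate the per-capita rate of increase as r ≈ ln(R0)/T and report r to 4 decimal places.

R0 = Σ lx·mx = 0 + 0.228 + 0.12 + 0.032 + 0 = 0.38
Σ x·lx·mx = 0.564; T = 0.564/0.38 = 1.48421…
r ≈ ln(R0)/T = ln(0.38)/1.48421… = -0.651918… → -0.6519

-0.6519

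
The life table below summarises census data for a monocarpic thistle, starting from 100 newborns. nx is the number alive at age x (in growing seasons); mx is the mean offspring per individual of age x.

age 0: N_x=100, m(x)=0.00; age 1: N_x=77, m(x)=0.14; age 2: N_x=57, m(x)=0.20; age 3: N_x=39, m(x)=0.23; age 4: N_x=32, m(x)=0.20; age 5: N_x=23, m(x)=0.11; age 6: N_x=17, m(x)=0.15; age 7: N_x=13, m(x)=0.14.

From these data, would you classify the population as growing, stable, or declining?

declining

lx = nx/n0 = nx/100: 1, 0.77, 0.57, 0.39, 0.32, 0.23, 0.17, 0.13
R0 = Σ lx·mx = 0 + 0.1078 + 0.114 + 0.0897 + 0.064 + 0.0253 + 0.0255 + 0.0182 = 0.4445
R0 < 1, so the population is declining.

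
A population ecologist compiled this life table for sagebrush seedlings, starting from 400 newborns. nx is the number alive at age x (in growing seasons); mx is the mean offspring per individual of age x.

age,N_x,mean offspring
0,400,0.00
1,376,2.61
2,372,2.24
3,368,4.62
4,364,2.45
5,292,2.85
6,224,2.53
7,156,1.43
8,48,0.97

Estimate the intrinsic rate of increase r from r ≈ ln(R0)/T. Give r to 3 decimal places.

lx = nx/n0 = nx/400: 1, 0.94, 0.93, 0.92, 0.91, 0.73, 0.56, 0.39, 0.12
R0 = Σ lx·mx = 0 + 2.4534 + 2.0832 + 4.2504 + 2.2295 + 2.0805 + 1.4168 + 0.5577 + 0.1164 = 15.1879
Σ x·lx·mx = 52.0274; T = 52.0274/15.1879 = 3.42558…
r ≈ ln(R0)/T = ln(15.1879)/3.42558… = 0.79417… → 0.794

0.794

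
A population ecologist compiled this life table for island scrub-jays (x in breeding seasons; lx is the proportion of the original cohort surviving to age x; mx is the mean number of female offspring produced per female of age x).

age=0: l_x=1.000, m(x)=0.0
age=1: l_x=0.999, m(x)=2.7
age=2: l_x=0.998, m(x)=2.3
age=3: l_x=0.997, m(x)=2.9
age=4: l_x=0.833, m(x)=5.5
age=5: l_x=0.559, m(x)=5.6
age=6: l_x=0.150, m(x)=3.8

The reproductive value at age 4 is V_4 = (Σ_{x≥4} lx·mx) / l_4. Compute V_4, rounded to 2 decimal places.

9.94

lx·mx for x ≥ 4: 4.5815, 3.1304, 0.57 → sum = 8.2819
V_4 = 8.2819 / l_4 = 8.2819 / 0.833 = 9.942257… → 9.94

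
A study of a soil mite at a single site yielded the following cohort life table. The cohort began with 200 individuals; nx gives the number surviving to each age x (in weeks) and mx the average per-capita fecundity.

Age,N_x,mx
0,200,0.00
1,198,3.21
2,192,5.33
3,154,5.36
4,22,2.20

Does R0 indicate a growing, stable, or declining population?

growing

lx = nx/n0 = nx/200: 1, 0.99, 0.96, 0.77, 0.11
R0 = Σ lx·mx = 0 + 3.1779 + 5.1168 + 4.1272 + 0.242 = 12.6639
R0 > 1, so the population is growing.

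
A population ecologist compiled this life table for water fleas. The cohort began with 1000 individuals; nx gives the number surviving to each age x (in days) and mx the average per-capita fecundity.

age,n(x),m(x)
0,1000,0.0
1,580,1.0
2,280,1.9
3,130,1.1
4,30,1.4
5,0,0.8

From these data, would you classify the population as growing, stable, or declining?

growing

lx = nx/n0 = nx/1000: 1, 0.58, 0.28, 0.13, 0.03, 0
R0 = Σ lx·mx = 0 + 0.58 + 0.532 + 0.143 + 0.042 + 0 = 1.297
R0 > 1, so the population is growing.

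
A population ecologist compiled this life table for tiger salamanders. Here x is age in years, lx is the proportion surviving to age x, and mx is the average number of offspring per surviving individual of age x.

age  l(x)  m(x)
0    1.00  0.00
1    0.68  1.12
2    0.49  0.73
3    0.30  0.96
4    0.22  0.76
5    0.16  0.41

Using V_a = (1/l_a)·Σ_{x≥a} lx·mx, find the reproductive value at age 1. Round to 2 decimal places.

lx·mx for x ≥ 1: 0.7616, 0.3577, 0.288, 0.1672, 0.0656 → sum = 1.6401
V_1 = 1.6401 / l_1 = 1.6401 / 0.68 = 2.411912… → 2.41

2.41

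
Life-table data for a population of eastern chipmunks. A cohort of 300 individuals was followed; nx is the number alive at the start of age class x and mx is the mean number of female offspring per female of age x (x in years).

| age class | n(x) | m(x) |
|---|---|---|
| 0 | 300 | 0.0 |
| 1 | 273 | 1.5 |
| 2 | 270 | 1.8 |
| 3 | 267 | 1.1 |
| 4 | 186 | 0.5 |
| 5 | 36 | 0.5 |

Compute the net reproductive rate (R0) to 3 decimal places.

lx = nx/n0 = nx/300: 1, 0.91, 0.9, 0.89, 0.62, 0.12
lx·mx by age: 0, 1.365, 1.62, 0.979, 0.31, 0.06
R0 = Σ lx·mx = 4.334 → 4.334

4.334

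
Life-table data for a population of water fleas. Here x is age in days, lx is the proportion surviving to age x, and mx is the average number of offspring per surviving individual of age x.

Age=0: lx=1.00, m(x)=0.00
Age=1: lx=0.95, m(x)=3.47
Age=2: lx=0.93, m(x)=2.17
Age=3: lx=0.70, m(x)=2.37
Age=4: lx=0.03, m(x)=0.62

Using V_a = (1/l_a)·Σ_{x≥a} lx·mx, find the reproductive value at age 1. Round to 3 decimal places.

7.360

lx·mx for x ≥ 1: 3.2965, 2.0181, 1.659, 0.0186 → sum = 6.9922
V_1 = 6.9922 / l_1 = 6.9922 / 0.95 = 7.360211… → 7.360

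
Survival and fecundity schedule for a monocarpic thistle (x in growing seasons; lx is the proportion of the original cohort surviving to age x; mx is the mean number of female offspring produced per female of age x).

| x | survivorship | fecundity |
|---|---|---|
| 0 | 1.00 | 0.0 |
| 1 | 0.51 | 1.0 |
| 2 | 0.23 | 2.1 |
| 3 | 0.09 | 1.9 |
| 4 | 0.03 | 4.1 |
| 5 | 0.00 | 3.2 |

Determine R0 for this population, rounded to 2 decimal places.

1.29

lx·mx by age: 0, 0.51, 0.483, 0.171, 0.123, 0
R0 = Σ lx·mx = 1.287 → 1.29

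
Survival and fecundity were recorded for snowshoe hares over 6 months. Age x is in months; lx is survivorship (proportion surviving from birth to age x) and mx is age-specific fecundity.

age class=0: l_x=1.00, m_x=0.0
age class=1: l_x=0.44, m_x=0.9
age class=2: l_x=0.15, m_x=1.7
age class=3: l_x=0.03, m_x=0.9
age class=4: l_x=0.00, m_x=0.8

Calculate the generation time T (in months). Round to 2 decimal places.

1.46

lx·mx: 0, 0.396, 0.255, 0.027, 0 → R0 = 0.678
x·lx·mx: 0, 0.396, 0.51, 0.081, 0 → Σ = 0.987
T = 0.987 / 0.678 = 1.455752… → 1.46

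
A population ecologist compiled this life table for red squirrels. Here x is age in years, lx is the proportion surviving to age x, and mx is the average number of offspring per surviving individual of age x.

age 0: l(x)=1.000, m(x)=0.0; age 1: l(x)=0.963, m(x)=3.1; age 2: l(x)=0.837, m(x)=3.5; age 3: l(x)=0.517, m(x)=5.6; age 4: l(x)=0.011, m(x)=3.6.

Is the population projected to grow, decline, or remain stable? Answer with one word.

R0 = Σ lx·mx = 0 + 2.9853 + 2.9295 + 2.8952 + 0.0396 = 8.8496
R0 > 1, so the population is growing.

growing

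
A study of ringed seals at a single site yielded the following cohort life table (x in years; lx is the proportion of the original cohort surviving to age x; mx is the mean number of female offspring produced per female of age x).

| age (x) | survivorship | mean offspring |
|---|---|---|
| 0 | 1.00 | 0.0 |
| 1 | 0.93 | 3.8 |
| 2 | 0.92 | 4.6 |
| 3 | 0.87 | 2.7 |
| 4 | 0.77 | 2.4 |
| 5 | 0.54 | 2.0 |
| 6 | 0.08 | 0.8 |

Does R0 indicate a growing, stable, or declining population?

growing

R0 = Σ lx·mx = 0 + 3.534 + 4.232 + 2.349 + 1.848 + 1.08 + 0.064 = 13.107
R0 > 1, so the population is growing.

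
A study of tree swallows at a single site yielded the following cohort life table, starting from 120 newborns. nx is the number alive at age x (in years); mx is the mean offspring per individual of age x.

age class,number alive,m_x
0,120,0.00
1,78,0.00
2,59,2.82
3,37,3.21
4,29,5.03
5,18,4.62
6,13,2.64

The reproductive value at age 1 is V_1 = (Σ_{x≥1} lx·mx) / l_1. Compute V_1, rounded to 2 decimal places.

lx = nx/n0 = nx/120: 1, 0.65, 0.49167…, 0.30833…, 0.24167…, 0.15, 0.10833…
lx·mx for x ≥ 1: 0, 1.3865…, 0.98975…, 1.215583…, 0.693, 0.286… → sum = 4.570833…
V_1 = 4.570833… / l_1 = 4.570833… / 0.65 = 7.032051… → 7.03

7.03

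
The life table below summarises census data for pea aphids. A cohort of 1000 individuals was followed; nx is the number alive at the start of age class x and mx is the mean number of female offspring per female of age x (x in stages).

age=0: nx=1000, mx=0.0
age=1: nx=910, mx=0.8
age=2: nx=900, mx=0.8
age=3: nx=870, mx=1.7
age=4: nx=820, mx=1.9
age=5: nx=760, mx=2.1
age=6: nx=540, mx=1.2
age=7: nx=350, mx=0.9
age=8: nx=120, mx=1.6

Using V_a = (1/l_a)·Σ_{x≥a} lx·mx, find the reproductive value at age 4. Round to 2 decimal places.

lx = nx/n0 = nx/1000: 1, 0.91, 0.9, 0.87, 0.82, 0.76, 0.54, 0.35, 0.12
lx·mx for x ≥ 4: 1.558, 1.596, 0.648, 0.315, 0.192 → sum = 4.309
V_4 = 4.309 / l_4 = 4.309 / 0.82 = 5.254878… → 5.25

5.25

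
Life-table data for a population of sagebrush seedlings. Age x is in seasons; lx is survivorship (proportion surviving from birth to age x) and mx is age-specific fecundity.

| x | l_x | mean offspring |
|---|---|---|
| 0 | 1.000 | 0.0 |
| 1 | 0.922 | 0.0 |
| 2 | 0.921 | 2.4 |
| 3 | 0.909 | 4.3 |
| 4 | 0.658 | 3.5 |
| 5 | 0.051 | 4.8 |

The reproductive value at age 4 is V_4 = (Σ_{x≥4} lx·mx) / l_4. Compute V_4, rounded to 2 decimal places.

3.87

lx·mx for x ≥ 4: 2.303, 0.2448 → sum = 2.5478
V_4 = 2.5478 / l_4 = 2.5478 / 0.658 = 3.872036… → 3.87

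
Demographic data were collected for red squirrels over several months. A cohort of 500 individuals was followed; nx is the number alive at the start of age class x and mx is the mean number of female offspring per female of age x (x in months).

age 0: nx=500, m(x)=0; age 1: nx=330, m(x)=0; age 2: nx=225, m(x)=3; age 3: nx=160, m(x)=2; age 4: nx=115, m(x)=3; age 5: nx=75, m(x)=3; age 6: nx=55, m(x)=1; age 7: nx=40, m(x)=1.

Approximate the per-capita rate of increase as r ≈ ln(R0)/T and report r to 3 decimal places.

lx = nx/n0 = nx/500: 1, 0.66, 0.45, 0.32, 0.23, 0.15, 0.11, 0.08
R0 = Σ lx·mx = 0 + 0 + 1.35 + 0.64 + 0.69 + 0.45 + 0.11 + 0.08 = 3.32
Σ x·lx·mx = 10.85; T = 10.85/3.32 = 3.26807…
r ≈ ln(R0)/T = ln(3.32)/3.26807… = 0.36718… → 0.367

0.367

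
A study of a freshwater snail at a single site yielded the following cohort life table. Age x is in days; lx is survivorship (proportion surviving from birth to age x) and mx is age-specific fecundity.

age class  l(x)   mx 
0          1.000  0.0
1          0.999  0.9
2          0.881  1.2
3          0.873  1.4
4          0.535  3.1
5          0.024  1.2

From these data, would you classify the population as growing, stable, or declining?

growing

R0 = Σ lx·mx = 0 + 0.8991 + 1.0572 + 1.2222 + 1.6585 + 0.0288 = 4.8658
R0 > 1, so the population is growing.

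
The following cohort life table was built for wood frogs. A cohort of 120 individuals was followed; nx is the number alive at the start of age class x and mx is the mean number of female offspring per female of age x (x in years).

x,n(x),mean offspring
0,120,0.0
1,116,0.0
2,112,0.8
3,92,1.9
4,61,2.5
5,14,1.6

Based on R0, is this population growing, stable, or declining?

growing

lx = nx/n0 = nx/120: 1, 0.96667…, 0.93333…, 0.76667…, 0.50833…, 0.11667…
R0 = Σ lx·mx = 0 + 0 + 0.746667… + 1.456667… + 1.270833… + 0.186667… = 3.660833…
R0 > 1, so the population is growing.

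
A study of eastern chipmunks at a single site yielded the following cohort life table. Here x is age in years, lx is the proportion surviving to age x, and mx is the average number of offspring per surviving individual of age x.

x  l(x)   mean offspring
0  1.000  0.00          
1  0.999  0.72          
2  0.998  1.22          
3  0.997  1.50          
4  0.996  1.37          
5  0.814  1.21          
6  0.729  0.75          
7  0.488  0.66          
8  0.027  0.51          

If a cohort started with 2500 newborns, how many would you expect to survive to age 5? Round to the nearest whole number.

2035

Expected survivors = N0 · l_5 = 2500 × 0.814 = 2035 → 2035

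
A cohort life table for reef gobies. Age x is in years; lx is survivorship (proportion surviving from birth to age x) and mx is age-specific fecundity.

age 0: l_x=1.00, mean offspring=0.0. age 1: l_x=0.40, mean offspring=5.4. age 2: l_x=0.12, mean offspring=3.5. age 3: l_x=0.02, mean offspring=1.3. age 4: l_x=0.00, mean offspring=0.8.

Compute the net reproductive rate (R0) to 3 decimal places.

2.606

lx·mx by age: 0, 2.16, 0.42, 0.026, 0
R0 = Σ lx·mx = 2.606 → 2.606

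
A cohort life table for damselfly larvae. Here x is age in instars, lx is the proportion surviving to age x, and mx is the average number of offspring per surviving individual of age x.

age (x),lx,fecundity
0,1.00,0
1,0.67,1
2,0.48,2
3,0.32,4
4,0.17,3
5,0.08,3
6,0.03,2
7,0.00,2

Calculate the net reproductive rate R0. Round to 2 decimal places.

lx·mx by age: 0, 0.67, 0.96, 1.28, 0.51, 0.24, 0.06, 0
R0 = Σ lx·mx = 3.72 → 3.72

3.72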